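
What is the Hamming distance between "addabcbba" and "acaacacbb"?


Comparing "addabcbba" and "acaacacbb" position by position:
  Position 0: 'a' vs 'a' => same
  Position 1: 'd' vs 'c' => differ
  Position 2: 'd' vs 'a' => differ
  Position 3: 'a' vs 'a' => same
  Position 4: 'b' vs 'c' => differ
  Position 5: 'c' vs 'a' => differ
  Position 6: 'b' vs 'c' => differ
  Position 7: 'b' vs 'b' => same
  Position 8: 'a' vs 'b' => differ
Total differences (Hamming distance): 6

6


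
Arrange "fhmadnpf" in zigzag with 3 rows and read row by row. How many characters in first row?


Zigzag "fhmadnpf" into 3 rows:
Placing characters:
  'f' => row 0
  'h' => row 1
  'm' => row 2
  'a' => row 1
  'd' => row 0
  'n' => row 1
  'p' => row 2
  'f' => row 1
Rows:
  Row 0: "fd"
  Row 1: "hanf"
  Row 2: "mp"
First row length: 2

2


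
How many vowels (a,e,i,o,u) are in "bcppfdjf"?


Input: bcppfdjf
Checking each character:
  'b' at position 0: consonant
  'c' at position 1: consonant
  'p' at position 2: consonant
  'p' at position 3: consonant
  'f' at position 4: consonant
  'd' at position 5: consonant
  'j' at position 6: consonant
  'f' at position 7: consonant
Total vowels: 0

0


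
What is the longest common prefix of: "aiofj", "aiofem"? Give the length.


Words: aiofj, aiofem
  Position 0: all 'a' => match
  Position 1: all 'i' => match
  Position 2: all 'o' => match
  Position 3: all 'f' => match
  Position 4: ('j', 'e') => mismatch, stop
LCP = "aiof" (length 4)

4


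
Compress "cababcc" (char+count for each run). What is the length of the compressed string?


Input: cababcc
Runs:
  'c' x 1 => "c1"
  'a' x 1 => "a1"
  'b' x 1 => "b1"
  'a' x 1 => "a1"
  'b' x 1 => "b1"
  'c' x 2 => "c2"
Compressed: "c1a1b1a1b1c2"
Compressed length: 12

12


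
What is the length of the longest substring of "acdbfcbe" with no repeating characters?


Input: "acdbfcbe"
Sliding window (track last position of each char):
  Position 0 ('a'): window [0,0] length 1 -- new best
  Position 1 ('c'): window [0,1] length 2 -- new best
  Position 2 ('d'): window [0,2] length 3 -- new best
  Position 3 ('b'): window [0,3] length 4 -- new best
  Position 4 ('f'): window [0,4] length 5 -- new best
  Position 5 ('c'): repeat (last at 1), move window start to 2
  Position 5 ('c'): window [2,5] length 4
  Position 6 ('b'): repeat (last at 3), move window start to 4
  Position 6 ('b'): window [4,6] length 3
  Position 7 ('e'): window [4,7] length 4
Longest substring with no repeats: "acdbf" with length 5

5


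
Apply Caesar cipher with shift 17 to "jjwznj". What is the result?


Caesar cipher: shift "jjwznj" by 17
  'j' (pos 9) + 17 = pos 0 = 'a'
  'j' (pos 9) + 17 = pos 0 = 'a'
  'w' (pos 22) + 17 = pos 13 = 'n'
  'z' (pos 25) + 17 = pos 16 = 'q'
  'n' (pos 13) + 17 = pos 4 = 'e'
  'j' (pos 9) + 17 = pos 0 = 'a'
Result: aanqea

aanqea


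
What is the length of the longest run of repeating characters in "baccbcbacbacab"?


Input: "baccbcbacbacab"
Scanning for longest run:
  Position 1 ('a'): new char, reset run to 1
  Position 2 ('c'): new char, reset run to 1
  Position 3 ('c'): continues run of 'c', length=2
  Position 4 ('b'): new char, reset run to 1
  Position 5 ('c'): new char, reset run to 1
  Position 6 ('b'): new char, reset run to 1
  Position 7 ('a'): new char, reset run to 1
  Position 8 ('c'): new char, reset run to 1
  Position 9 ('b'): new char, reset run to 1
  Position 10 ('a'): new char, reset run to 1
  Position 11 ('c'): new char, reset run to 1
  Position 12 ('a'): new char, reset run to 1
  Position 13 ('b'): new char, reset run to 1
Longest run: 'c' with length 2

2


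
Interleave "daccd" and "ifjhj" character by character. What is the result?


Interleaving "daccd" and "ifjhj":
  Position 0: 'd' from first, 'i' from second => "di"
  Position 1: 'a' from first, 'f' from second => "af"
  Position 2: 'c' from first, 'j' from second => "cj"
  Position 3: 'c' from first, 'h' from second => "ch"
  Position 4: 'd' from first, 'j' from second => "dj"
Result: diafcjchdj

diafcjchdj


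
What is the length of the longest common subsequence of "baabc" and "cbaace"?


LCS of "baabc" and "cbaace"
DP table:
           c    b    a    a    c    e
      0    0    0    0    0    0    0
  b   0    0    1    1    1    1    1
  a   0    0    1    2    2    2    2
  a   0    0    1    2    3    3    3
  b   0    0    1    2    3    3    3
  c   0    1    1    2    3    4    4
LCS length = dp[5][6] = 4

4


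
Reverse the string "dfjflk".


Input: dfjflk
Reading characters right to left:
  Position 5: 'k'
  Position 4: 'l'
  Position 3: 'f'
  Position 2: 'j'
  Position 1: 'f'
  Position 0: 'd'
Reversed: klfjfd

klfjfd


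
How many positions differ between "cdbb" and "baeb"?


Comparing "cdbb" and "baeb" position by position:
  Position 0: 'c' vs 'b' => DIFFER
  Position 1: 'd' vs 'a' => DIFFER
  Position 2: 'b' vs 'e' => DIFFER
  Position 3: 'b' vs 'b' => same
Positions that differ: 3

3


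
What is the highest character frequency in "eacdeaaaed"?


Input: eacdeaaaed
Character counts:
  'a': 4
  'c': 1
  'd': 2
  'e': 3
Maximum frequency: 4

4


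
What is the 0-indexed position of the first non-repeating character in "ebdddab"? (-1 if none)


Input: ebdddab
Character frequencies:
  'a': 1
  'b': 2
  'd': 3
  'e': 1
Scanning left to right for freq == 1:
  Position 0 ('e'): unique! => answer = 0

0


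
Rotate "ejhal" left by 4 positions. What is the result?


Input: "ejhal", rotate left by 4
First 4 characters: "ejha"
Remaining characters: "l"
Concatenate remaining + first: "l" + "ejha" = "lejha"

lejha


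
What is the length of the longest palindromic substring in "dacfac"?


Input: "dacfac"
Checking substrings for palindromes:
  No multi-char palindromic substrings found
Longest palindromic substring: "d" with length 1

1


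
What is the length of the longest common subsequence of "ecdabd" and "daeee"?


LCS of "ecdabd" and "daeee"
DP table:
           d    a    e    e    e
      0    0    0    0    0    0
  e   0    0    0    1    1    1
  c   0    0    0    1    1    1
  d   0    1    1    1    1    1
  a   0    1    2    2    2    2
  b   0    1    2    2    2    2
  d   0    1    2    2    2    2
LCS length = dp[6][5] = 2

2


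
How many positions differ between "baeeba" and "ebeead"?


Comparing "baeeba" and "ebeead" position by position:
  Position 0: 'b' vs 'e' => DIFFER
  Position 1: 'a' vs 'b' => DIFFER
  Position 2: 'e' vs 'e' => same
  Position 3: 'e' vs 'e' => same
  Position 4: 'b' vs 'a' => DIFFER
  Position 5: 'a' vs 'd' => DIFFER
Positions that differ: 4

4


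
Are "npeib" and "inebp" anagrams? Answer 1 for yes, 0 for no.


Strings: "npeib", "inebp"
Sorted first:  beinp
Sorted second: beinp
Sorted forms match => anagrams

1


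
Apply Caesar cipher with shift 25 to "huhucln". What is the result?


Caesar cipher: shift "huhucln" by 25
  'h' (pos 7) + 25 = pos 6 = 'g'
  'u' (pos 20) + 25 = pos 19 = 't'
  'h' (pos 7) + 25 = pos 6 = 'g'
  'u' (pos 20) + 25 = pos 19 = 't'
  'c' (pos 2) + 25 = pos 1 = 'b'
  'l' (pos 11) + 25 = pos 10 = 'k'
  'n' (pos 13) + 25 = pos 12 = 'm'
Result: gtgtbkm

gtgtbkm


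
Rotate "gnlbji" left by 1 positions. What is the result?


Input: "gnlbji", rotate left by 1
First 1 characters: "g"
Remaining characters: "nlbji"
Concatenate remaining + first: "nlbji" + "g" = "nlbjig"

nlbjig


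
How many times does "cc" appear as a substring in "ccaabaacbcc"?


Searching for "cc" in "ccaabaacbcc"
Scanning each position:
  Position 0: "cc" => MATCH
  Position 1: "ca" => no
  Position 2: "aa" => no
  Position 3: "ab" => no
  Position 4: "ba" => no
  Position 5: "aa" => no
  Position 6: "ac" => no
  Position 7: "cb" => no
  Position 8: "bc" => no
  Position 9: "cc" => MATCH
Total occurrences: 2

2


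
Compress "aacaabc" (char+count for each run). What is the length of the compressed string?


Input: aacaabc
Runs:
  'a' x 2 => "a2"
  'c' x 1 => "c1"
  'a' x 2 => "a2"
  'b' x 1 => "b1"
  'c' x 1 => "c1"
Compressed: "a2c1a2b1c1"
Compressed length: 10

10


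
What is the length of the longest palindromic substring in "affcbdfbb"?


Input: "affcbdfbb"
Checking substrings for palindromes:
  [1:3] "ff" (len 2) => palindrome
  [7:9] "bb" (len 2) => palindrome
Longest palindromic substring: "ff" with length 2

2


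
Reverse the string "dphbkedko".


Input: dphbkedko
Reading characters right to left:
  Position 8: 'o'
  Position 7: 'k'
  Position 6: 'd'
  Position 5: 'e'
  Position 4: 'k'
  Position 3: 'b'
  Position 2: 'h'
  Position 1: 'p'
  Position 0: 'd'
Reversed: okdekbhpd

okdekbhpd


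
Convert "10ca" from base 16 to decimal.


Input: "10ca" in base 16
Positional expansion:
  Digit '1' (value 1) x 16^3 = 4096
  Digit '0' (value 0) x 16^2 = 0
  Digit 'c' (value 12) x 16^1 = 192
  Digit 'a' (value 10) x 16^0 = 10
Sum = 4298

4298


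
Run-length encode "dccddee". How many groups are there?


Input: dccddee
Scanning for consecutive runs:
  Group 1: 'd' x 1 (positions 0-0)
  Group 2: 'c' x 2 (positions 1-2)
  Group 3: 'd' x 2 (positions 3-4)
  Group 4: 'e' x 2 (positions 5-6)
Total groups: 4

4


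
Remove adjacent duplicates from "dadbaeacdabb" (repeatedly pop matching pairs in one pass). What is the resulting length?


Input: dadbaeacdabb
Stack-based adjacent duplicate removal:
  Read 'd': push. Stack: d
  Read 'a': push. Stack: da
  Read 'd': push. Stack: dad
  Read 'b': push. Stack: dadb
  Read 'a': push. Stack: dadba
  Read 'e': push. Stack: dadbae
  Read 'a': push. Stack: dadbaea
  Read 'c': push. Stack: dadbaeac
  Read 'd': push. Stack: dadbaeacd
  Read 'a': push. Stack: dadbaeacda
  Read 'b': push. Stack: dadbaeacdab
  Read 'b': matches stack top 'b' => pop. Stack: dadbaeacda
Final stack: "dadbaeacda" (length 10)

10


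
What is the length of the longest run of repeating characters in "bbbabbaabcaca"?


Input: "bbbabbaabcaca"
Scanning for longest run:
  Position 1 ('b'): continues run of 'b', length=2
  Position 2 ('b'): continues run of 'b', length=3
  Position 3 ('a'): new char, reset run to 1
  Position 4 ('b'): new char, reset run to 1
  Position 5 ('b'): continues run of 'b', length=2
  Position 6 ('a'): new char, reset run to 1
  Position 7 ('a'): continues run of 'a', length=2
  Position 8 ('b'): new char, reset run to 1
  Position 9 ('c'): new char, reset run to 1
  Position 10 ('a'): new char, reset run to 1
  Position 11 ('c'): new char, reset run to 1
  Position 12 ('a'): new char, reset run to 1
Longest run: 'b' with length 3

3


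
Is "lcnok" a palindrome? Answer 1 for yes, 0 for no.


Input: lcnok
Reversed: koncl
  Compare pos 0 ('l') with pos 4 ('k'): MISMATCH
  Compare pos 1 ('c') with pos 3 ('o'): MISMATCH
Result: not a palindrome

0


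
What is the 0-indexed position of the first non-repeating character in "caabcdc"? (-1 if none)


Input: caabcdc
Character frequencies:
  'a': 2
  'b': 1
  'c': 3
  'd': 1
Scanning left to right for freq == 1:
  Position 0 ('c'): freq=3, skip
  Position 1 ('a'): freq=2, skip
  Position 2 ('a'): freq=2, skip
  Position 3 ('b'): unique! => answer = 3

3


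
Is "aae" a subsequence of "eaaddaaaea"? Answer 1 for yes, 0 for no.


Check if "aae" is a subsequence of "eaaddaaaea"
Greedy scan:
  Position 0 ('e'): no match needed
  Position 1 ('a'): matches sub[0] = 'a'
  Position 2 ('a'): matches sub[1] = 'a'
  Position 3 ('d'): no match needed
  Position 4 ('d'): no match needed
  Position 5 ('a'): no match needed
  Position 6 ('a'): no match needed
  Position 7 ('a'): no match needed
  Position 8 ('e'): matches sub[2] = 'e'
  Position 9 ('a'): no match needed
All 3 characters matched => is a subsequence

1


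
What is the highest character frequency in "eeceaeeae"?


Input: eeceaeeae
Character counts:
  'a': 2
  'c': 1
  'e': 6
Maximum frequency: 6

6


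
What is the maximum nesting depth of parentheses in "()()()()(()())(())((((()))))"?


Input: "()()()()(()())(())((((()))))"
Tracking depth:
  Position 0 '(': depth becomes 1
  Position 1 ')': depth becomes 0
  Position 2 '(': depth becomes 1
  Position 3 ')': depth becomes 0
  Position 4 '(': depth becomes 1
  Position 5 ')': depth becomes 0
  Position 6 '(': depth becomes 1
  Position 7 ')': depth becomes 0
  Position 8 '(': depth becomes 1
  Position 9 '(': depth becomes 2
  Position 10 ')': depth becomes 1
  Position 11 '(': depth becomes 2
  Position 12 ')': depth becomes 1
  Position 13 ')': depth becomes 0
  Position 14 '(': depth becomes 1
  Position 15 '(': depth becomes 2
  Position 16 ')': depth becomes 1
  Position 17 ')': depth becomes 0
  Position 18 '(': depth becomes 1
  Position 19 '(': depth becomes 2
  Position 20 '(': depth becomes 3
  Position 21 '(': depth becomes 4
  Position 22 '(': depth becomes 5
  Position 23 ')': depth becomes 4
  Position 24 ')': depth becomes 3
  Position 25 ')': depth becomes 2
  Position 26 ')': depth becomes 1
  Position 27 ')': depth becomes 0
Maximum depth reached: 5

5


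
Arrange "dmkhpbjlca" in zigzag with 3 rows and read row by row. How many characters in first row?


Zigzag "dmkhpbjlca" into 3 rows:
Placing characters:
  'd' => row 0
  'm' => row 1
  'k' => row 2
  'h' => row 1
  'p' => row 0
  'b' => row 1
  'j' => row 2
  'l' => row 1
  'c' => row 0
  'a' => row 1
Rows:
  Row 0: "dpc"
  Row 1: "mhbla"
  Row 2: "kj"
First row length: 3

3


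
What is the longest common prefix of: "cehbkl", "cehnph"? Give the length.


Words: cehbkl, cehnph
  Position 0: all 'c' => match
  Position 1: all 'e' => match
  Position 2: all 'h' => match
  Position 3: ('b', 'n') => mismatch, stop
LCP = "ceh" (length 3)

3


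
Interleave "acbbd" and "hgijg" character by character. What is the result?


Interleaving "acbbd" and "hgijg":
  Position 0: 'a' from first, 'h' from second => "ah"
  Position 1: 'c' from first, 'g' from second => "cg"
  Position 2: 'b' from first, 'i' from second => "bi"
  Position 3: 'b' from first, 'j' from second => "bj"
  Position 4: 'd' from first, 'g' from second => "dg"
Result: ahcgbibjdg

ahcgbibjdg


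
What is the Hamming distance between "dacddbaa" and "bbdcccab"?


Comparing "dacddbaa" and "bbdcccab" position by position:
  Position 0: 'd' vs 'b' => differ
  Position 1: 'a' vs 'b' => differ
  Position 2: 'c' vs 'd' => differ
  Position 3: 'd' vs 'c' => differ
  Position 4: 'd' vs 'c' => differ
  Position 5: 'b' vs 'c' => differ
  Position 6: 'a' vs 'a' => same
  Position 7: 'a' vs 'b' => differ
Total differences (Hamming distance): 7

7


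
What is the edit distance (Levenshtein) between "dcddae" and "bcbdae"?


Computing edit distance: "dcddae" -> "bcbdae"
DP table:
           b    c    b    d    a    e
      0    1    2    3    4    5    6
  d   1    1    2    3    3    4    5
  c   2    2    1    2    3    4    5
  d   3    3    2    2    2    3    4
  d   4    4    3    3    2    3    4
  a   5    5    4    4    3    2    3
  e   6    6    5    5    4    3    2
Edit distance = dp[6][6] = 2

2


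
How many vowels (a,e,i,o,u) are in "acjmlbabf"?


Input: acjmlbabf
Checking each character:
  'a' at position 0: vowel (running total: 1)
  'c' at position 1: consonant
  'j' at position 2: consonant
  'm' at position 3: consonant
  'l' at position 4: consonant
  'b' at position 5: consonant
  'a' at position 6: vowel (running total: 2)
  'b' at position 7: consonant
  'f' at position 8: consonant
Total vowels: 2

2


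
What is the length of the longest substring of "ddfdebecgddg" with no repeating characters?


Input: "ddfdebecgddg"
Sliding window (track last position of each char):
  Position 0 ('d'): window [0,0] length 1 -- new best
  Position 1 ('d'): repeat (last at 0), move window start to 1
  Position 1 ('d'): window [1,1] length 1
  Position 2 ('f'): window [1,2] length 2 -- new best
  Position 3 ('d'): repeat (last at 1), move window start to 2
  Position 3 ('d'): window [2,3] length 2
  Position 4 ('e'): window [2,4] length 3 -- new best
  Position 5 ('b'): window [2,5] length 4 -- new best
  Position 6 ('e'): repeat (last at 4), move window start to 5
  Position 6 ('e'): window [5,6] length 2
  Position 7 ('c'): window [5,7] length 3
  Position 8 ('g'): window [5,8] length 4
  Position 9 ('d'): window [5,9] length 5 -- new best
  Position 10 ('d'): repeat (last at 9), move window start to 10
  Position 10 ('d'): window [10,10] length 1
  Position 11 ('g'): window [10,11] length 2
Longest substring with no repeats: "becgd" with length 5

5


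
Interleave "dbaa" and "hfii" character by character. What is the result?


Interleaving "dbaa" and "hfii":
  Position 0: 'd' from first, 'h' from second => "dh"
  Position 1: 'b' from first, 'f' from second => "bf"
  Position 2: 'a' from first, 'i' from second => "ai"
  Position 3: 'a' from first, 'i' from second => "ai"
Result: dhbfaiai

dhbfaiai


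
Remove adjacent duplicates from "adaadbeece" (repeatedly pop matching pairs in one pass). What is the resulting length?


Input: adaadbeece
Stack-based adjacent duplicate removal:
  Read 'a': push. Stack: a
  Read 'd': push. Stack: ad
  Read 'a': push. Stack: ada
  Read 'a': matches stack top 'a' => pop. Stack: ad
  Read 'd': matches stack top 'd' => pop. Stack: a
  Read 'b': push. Stack: ab
  Read 'e': push. Stack: abe
  Read 'e': matches stack top 'e' => pop. Stack: ab
  Read 'c': push. Stack: abc
  Read 'e': push. Stack: abce
Final stack: "abce" (length 4)

4


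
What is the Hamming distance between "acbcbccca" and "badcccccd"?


Comparing "acbcbccca" and "badcccccd" position by position:
  Position 0: 'a' vs 'b' => differ
  Position 1: 'c' vs 'a' => differ
  Position 2: 'b' vs 'd' => differ
  Position 3: 'c' vs 'c' => same
  Position 4: 'b' vs 'c' => differ
  Position 5: 'c' vs 'c' => same
  Position 6: 'c' vs 'c' => same
  Position 7: 'c' vs 'c' => same
  Position 8: 'a' vs 'd' => differ
Total differences (Hamming distance): 5

5


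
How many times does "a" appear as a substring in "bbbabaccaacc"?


Searching for "a" in "bbbabaccaacc"
Scanning each position:
  Position 0: "b" => no
  Position 1: "b" => no
  Position 2: "b" => no
  Position 3: "a" => MATCH
  Position 4: "b" => no
  Position 5: "a" => MATCH
  Position 6: "c" => no
  Position 7: "c" => no
  Position 8: "a" => MATCH
  Position 9: "a" => MATCH
  Position 10: "c" => no
  Position 11: "c" => no
Total occurrences: 4

4


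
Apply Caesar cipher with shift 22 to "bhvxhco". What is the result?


Caesar cipher: shift "bhvxhco" by 22
  'b' (pos 1) + 22 = pos 23 = 'x'
  'h' (pos 7) + 22 = pos 3 = 'd'
  'v' (pos 21) + 22 = pos 17 = 'r'
  'x' (pos 23) + 22 = pos 19 = 't'
  'h' (pos 7) + 22 = pos 3 = 'd'
  'c' (pos 2) + 22 = pos 24 = 'y'
  'o' (pos 14) + 22 = pos 10 = 'k'
Result: xdrtdyk

xdrtdyk


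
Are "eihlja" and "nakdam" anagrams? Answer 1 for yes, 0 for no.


Strings: "eihlja", "nakdam"
Sorted first:  aehijl
Sorted second: aadkmn
Differ at position 1: 'e' vs 'a' => not anagrams

0


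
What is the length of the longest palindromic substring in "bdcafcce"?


Input: "bdcafcce"
Checking substrings for palindromes:
  [5:7] "cc" (len 2) => palindrome
Longest palindromic substring: "cc" with length 2

2


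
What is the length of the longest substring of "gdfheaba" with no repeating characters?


Input: "gdfheaba"
Sliding window (track last position of each char):
  Position 0 ('g'): window [0,0] length 1 -- new best
  Position 1 ('d'): window [0,1] length 2 -- new best
  Position 2 ('f'): window [0,2] length 3 -- new best
  Position 3 ('h'): window [0,3] length 4 -- new best
  Position 4 ('e'): window [0,4] length 5 -- new best
  Position 5 ('a'): window [0,5] length 6 -- new best
  Position 6 ('b'): window [0,6] length 7 -- new best
  Position 7 ('a'): repeat (last at 5), move window start to 6
  Position 7 ('a'): window [6,7] length 2
Longest substring with no repeats: "gdfheab" with length 7

7


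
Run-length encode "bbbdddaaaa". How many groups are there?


Input: bbbdddaaaa
Scanning for consecutive runs:
  Group 1: 'b' x 3 (positions 0-2)
  Group 2: 'd' x 3 (positions 3-5)
  Group 3: 'a' x 4 (positions 6-9)
Total groups: 3

3


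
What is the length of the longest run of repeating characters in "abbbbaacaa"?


Input: "abbbbaacaa"
Scanning for longest run:
  Position 1 ('b'): new char, reset run to 1
  Position 2 ('b'): continues run of 'b', length=2
  Position 3 ('b'): continues run of 'b', length=3
  Position 4 ('b'): continues run of 'b', length=4
  Position 5 ('a'): new char, reset run to 1
  Position 6 ('a'): continues run of 'a', length=2
  Position 7 ('c'): new char, reset run to 1
  Position 8 ('a'): new char, reset run to 1
  Position 9 ('a'): continues run of 'a', length=2
Longest run: 'b' with length 4

4


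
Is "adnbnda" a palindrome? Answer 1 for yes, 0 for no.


Input: adnbnda
Reversed: adnbnda
  Compare pos 0 ('a') with pos 6 ('a'): match
  Compare pos 1 ('d') with pos 5 ('d'): match
  Compare pos 2 ('n') with pos 4 ('n'): match
Result: palindrome

1


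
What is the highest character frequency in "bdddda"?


Input: bdddda
Character counts:
  'a': 1
  'b': 1
  'd': 4
Maximum frequency: 4

4


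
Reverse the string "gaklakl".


Input: gaklakl
Reading characters right to left:
  Position 6: 'l'
  Position 5: 'k'
  Position 4: 'a'
  Position 3: 'l'
  Position 2: 'k'
  Position 1: 'a'
  Position 0: 'g'
Reversed: lkalkag

lkalkag


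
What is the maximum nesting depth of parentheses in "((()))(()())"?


Input: "((()))(()())"
Tracking depth:
  Position 0 '(': depth becomes 1
  Position 1 '(': depth becomes 2
  Position 2 '(': depth becomes 3
  Position 3 ')': depth becomes 2
  Position 4 ')': depth becomes 1
  Position 5 ')': depth becomes 0
  Position 6 '(': depth becomes 1
  Position 7 '(': depth becomes 2
  Position 8 ')': depth becomes 1
  Position 9 '(': depth becomes 2
  Position 10 ')': depth becomes 1
  Position 11 ')': depth becomes 0
Maximum depth reached: 3

3


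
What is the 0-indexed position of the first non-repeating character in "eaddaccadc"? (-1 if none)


Input: eaddaccadc
Character frequencies:
  'a': 3
  'c': 3
  'd': 3
  'e': 1
Scanning left to right for freq == 1:
  Position 0 ('e'): unique! => answer = 0

0


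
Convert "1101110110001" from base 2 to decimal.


Input: "1101110110001" in base 2
Positional expansion:
  Digit '1' (value 1) x 2^12 = 4096
  Digit '1' (value 1) x 2^11 = 2048
  Digit '0' (value 0) x 2^10 = 0
  Digit '1' (value 1) x 2^9 = 512
  Digit '1' (value 1) x 2^8 = 256
  Digit '1' (value 1) x 2^7 = 128
  Digit '0' (value 0) x 2^6 = 0
  Digit '1' (value 1) x 2^5 = 32
  Digit '1' (value 1) x 2^4 = 16
  Digit '0' (value 0) x 2^3 = 0
  Digit '0' (value 0) x 2^2 = 0
  Digit '0' (value 0) x 2^1 = 0
  Digit '1' (value 1) x 2^0 = 1
Sum = 7089

7089


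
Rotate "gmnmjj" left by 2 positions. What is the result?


Input: "gmnmjj", rotate left by 2
First 2 characters: "gm"
Remaining characters: "nmjj"
Concatenate remaining + first: "nmjj" + "gm" = "nmjjgm"

nmjjgm


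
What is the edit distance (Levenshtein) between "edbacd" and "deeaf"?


Computing edit distance: "edbacd" -> "deeaf"
DP table:
           d    e    e    a    f
      0    1    2    3    4    5
  e   1    1    1    2    3    4
  d   2    1    2    2    3    4
  b   3    2    2    3    3    4
  a   4    3    3    3    3    4
  c   5    4    4    4    4    4
  d   6    5    5    5    5    5
Edit distance = dp[6][5] = 5

5


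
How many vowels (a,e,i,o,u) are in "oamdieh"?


Input: oamdieh
Checking each character:
  'o' at position 0: vowel (running total: 1)
  'a' at position 1: vowel (running total: 2)
  'm' at position 2: consonant
  'd' at position 3: consonant
  'i' at position 4: vowel (running total: 3)
  'e' at position 5: vowel (running total: 4)
  'h' at position 6: consonant
Total vowels: 4

4


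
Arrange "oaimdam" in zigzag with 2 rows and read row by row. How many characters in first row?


Zigzag "oaimdam" into 2 rows:
Placing characters:
  'o' => row 0
  'a' => row 1
  'i' => row 0
  'm' => row 1
  'd' => row 0
  'a' => row 1
  'm' => row 0
Rows:
  Row 0: "oidm"
  Row 1: "ama"
First row length: 4

4


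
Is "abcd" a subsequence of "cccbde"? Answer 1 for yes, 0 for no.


Check if "abcd" is a subsequence of "cccbde"
Greedy scan:
  Position 0 ('c'): no match needed
  Position 1 ('c'): no match needed
  Position 2 ('c'): no match needed
  Position 3 ('b'): no match needed
  Position 4 ('d'): no match needed
  Position 5 ('e'): no match needed
Only matched 0/4 characters => not a subsequence

0


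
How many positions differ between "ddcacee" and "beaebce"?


Comparing "ddcacee" and "beaebce" position by position:
  Position 0: 'd' vs 'b' => DIFFER
  Position 1: 'd' vs 'e' => DIFFER
  Position 2: 'c' vs 'a' => DIFFER
  Position 3: 'a' vs 'e' => DIFFER
  Position 4: 'c' vs 'b' => DIFFER
  Position 5: 'e' vs 'c' => DIFFER
  Position 6: 'e' vs 'e' => same
Positions that differ: 6

6


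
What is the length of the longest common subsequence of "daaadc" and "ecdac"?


LCS of "daaadc" and "ecdac"
DP table:
           e    c    d    a    c
      0    0    0    0    0    0
  d   0    0    0    1    1    1
  a   0    0    0    1    2    2
  a   0    0    0    1    2    2
  a   0    0    0    1    2    2
  d   0    0    0    1    2    2
  c   0    0    1    1    2    3
LCS length = dp[6][5] = 3

3


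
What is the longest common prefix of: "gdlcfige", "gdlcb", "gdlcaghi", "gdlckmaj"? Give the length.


Words: gdlcfige, gdlcb, gdlcaghi, gdlckmaj
  Position 0: all 'g' => match
  Position 1: all 'd' => match
  Position 2: all 'l' => match
  Position 3: all 'c' => match
  Position 4: ('f', 'b', 'a', 'k') => mismatch, stop
LCP = "gdlc" (length 4)

4


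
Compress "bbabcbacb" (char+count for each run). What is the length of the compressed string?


Input: bbabcbacb
Runs:
  'b' x 2 => "b2"
  'a' x 1 => "a1"
  'b' x 1 => "b1"
  'c' x 1 => "c1"
  'b' x 1 => "b1"
  'a' x 1 => "a1"
  'c' x 1 => "c1"
  'b' x 1 => "b1"
Compressed: "b2a1b1c1b1a1c1b1"
Compressed length: 16

16


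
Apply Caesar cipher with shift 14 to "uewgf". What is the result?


Caesar cipher: shift "uewgf" by 14
  'u' (pos 20) + 14 = pos 8 = 'i'
  'e' (pos 4) + 14 = pos 18 = 's'
  'w' (pos 22) + 14 = pos 10 = 'k'
  'g' (pos 6) + 14 = pos 20 = 'u'
  'f' (pos 5) + 14 = pos 19 = 't'
Result: iskut

iskut


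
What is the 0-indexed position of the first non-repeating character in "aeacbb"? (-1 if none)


Input: aeacbb
Character frequencies:
  'a': 2
  'b': 2
  'c': 1
  'e': 1
Scanning left to right for freq == 1:
  Position 0 ('a'): freq=2, skip
  Position 1 ('e'): unique! => answer = 1

1


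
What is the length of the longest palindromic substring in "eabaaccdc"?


Input: "eabaaccdc"
Checking substrings for palindromes:
  [1:4] "aba" (len 3) => palindrome
  [6:9] "cdc" (len 3) => palindrome
  [3:5] "aa" (len 2) => palindrome
  [5:7] "cc" (len 2) => palindrome
Longest palindromic substring: "aba" with length 3

3


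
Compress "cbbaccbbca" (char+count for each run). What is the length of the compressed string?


Input: cbbaccbbca
Runs:
  'c' x 1 => "c1"
  'b' x 2 => "b2"
  'a' x 1 => "a1"
  'c' x 2 => "c2"
  'b' x 2 => "b2"
  'c' x 1 => "c1"
  'a' x 1 => "a1"
Compressed: "c1b2a1c2b2c1a1"
Compressed length: 14

14


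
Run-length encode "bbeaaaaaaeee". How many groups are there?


Input: bbeaaaaaaeee
Scanning for consecutive runs:
  Group 1: 'b' x 2 (positions 0-1)
  Group 2: 'e' x 1 (positions 2-2)
  Group 3: 'a' x 6 (positions 3-8)
  Group 4: 'e' x 3 (positions 9-11)
Total groups: 4

4


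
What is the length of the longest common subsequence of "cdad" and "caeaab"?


LCS of "cdad" and "caeaab"
DP table:
           c    a    e    a    a    b
      0    0    0    0    0    0    0
  c   0    1    1    1    1    1    1
  d   0    1    1    1    1    1    1
  a   0    1    2    2    2    2    2
  d   0    1    2    2    2    2    2
LCS length = dp[4][6] = 2

2


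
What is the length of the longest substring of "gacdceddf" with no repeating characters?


Input: "gacdceddf"
Sliding window (track last position of each char):
  Position 0 ('g'): window [0,0] length 1 -- new best
  Position 1 ('a'): window [0,1] length 2 -- new best
  Position 2 ('c'): window [0,2] length 3 -- new best
  Position 3 ('d'): window [0,3] length 4 -- new best
  Position 4 ('c'): repeat (last at 2), move window start to 3
  Position 4 ('c'): window [3,4] length 2
  Position 5 ('e'): window [3,5] length 3
  Position 6 ('d'): repeat (last at 3), move window start to 4
  Position 6 ('d'): window [4,6] length 3
  Position 7 ('d'): repeat (last at 6), move window start to 7
  Position 7 ('d'): window [7,7] length 1
  Position 8 ('f'): window [7,8] length 2
Longest substring with no repeats: "gacd" with length 4

4


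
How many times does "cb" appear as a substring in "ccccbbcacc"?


Searching for "cb" in "ccccbbcacc"
Scanning each position:
  Position 0: "cc" => no
  Position 1: "cc" => no
  Position 2: "cc" => no
  Position 3: "cb" => MATCH
  Position 4: "bb" => no
  Position 5: "bc" => no
  Position 6: "ca" => no
  Position 7: "ac" => no
  Position 8: "cc" => no
Total occurrences: 1

1


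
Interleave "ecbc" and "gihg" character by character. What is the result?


Interleaving "ecbc" and "gihg":
  Position 0: 'e' from first, 'g' from second => "eg"
  Position 1: 'c' from first, 'i' from second => "ci"
  Position 2: 'b' from first, 'h' from second => "bh"
  Position 3: 'c' from first, 'g' from second => "cg"
Result: egcibhcg

egcibhcg


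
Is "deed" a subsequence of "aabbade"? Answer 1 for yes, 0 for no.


Check if "deed" is a subsequence of "aabbade"
Greedy scan:
  Position 0 ('a'): no match needed
  Position 1 ('a'): no match needed
  Position 2 ('b'): no match needed
  Position 3 ('b'): no match needed
  Position 4 ('a'): no match needed
  Position 5 ('d'): matches sub[0] = 'd'
  Position 6 ('e'): matches sub[1] = 'e'
Only matched 2/4 characters => not a subsequence

0


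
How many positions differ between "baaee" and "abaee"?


Comparing "baaee" and "abaee" position by position:
  Position 0: 'b' vs 'a' => DIFFER
  Position 1: 'a' vs 'b' => DIFFER
  Position 2: 'a' vs 'a' => same
  Position 3: 'e' vs 'e' => same
  Position 4: 'e' vs 'e' => same
Positions that differ: 2

2


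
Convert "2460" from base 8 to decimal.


Input: "2460" in base 8
Positional expansion:
  Digit '2' (value 2) x 8^3 = 1024
  Digit '4' (value 4) x 8^2 = 256
  Digit '6' (value 6) x 8^1 = 48
  Digit '0' (value 0) x 8^0 = 0
Sum = 1328

1328


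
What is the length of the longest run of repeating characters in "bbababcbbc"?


Input: "bbababcbbc"
Scanning for longest run:
  Position 1 ('b'): continues run of 'b', length=2
  Position 2 ('a'): new char, reset run to 1
  Position 3 ('b'): new char, reset run to 1
  Position 4 ('a'): new char, reset run to 1
  Position 5 ('b'): new char, reset run to 1
  Position 6 ('c'): new char, reset run to 1
  Position 7 ('b'): new char, reset run to 1
  Position 8 ('b'): continues run of 'b', length=2
  Position 9 ('c'): new char, reset run to 1
Longest run: 'b' with length 2

2


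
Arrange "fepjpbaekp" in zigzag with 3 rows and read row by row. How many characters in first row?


Zigzag "fepjpbaekp" into 3 rows:
Placing characters:
  'f' => row 0
  'e' => row 1
  'p' => row 2
  'j' => row 1
  'p' => row 0
  'b' => row 1
  'a' => row 2
  'e' => row 1
  'k' => row 0
  'p' => row 1
Rows:
  Row 0: "fpk"
  Row 1: "ejbep"
  Row 2: "pa"
First row length: 3

3


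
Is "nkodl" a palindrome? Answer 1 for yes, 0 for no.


Input: nkodl
Reversed: ldokn
  Compare pos 0 ('n') with pos 4 ('l'): MISMATCH
  Compare pos 1 ('k') with pos 3 ('d'): MISMATCH
Result: not a palindrome

0


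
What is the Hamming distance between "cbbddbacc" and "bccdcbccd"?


Comparing "cbbddbacc" and "bccdcbccd" position by position:
  Position 0: 'c' vs 'b' => differ
  Position 1: 'b' vs 'c' => differ
  Position 2: 'b' vs 'c' => differ
  Position 3: 'd' vs 'd' => same
  Position 4: 'd' vs 'c' => differ
  Position 5: 'b' vs 'b' => same
  Position 6: 'a' vs 'c' => differ
  Position 7: 'c' vs 'c' => same
  Position 8: 'c' vs 'd' => differ
Total differences (Hamming distance): 6

6


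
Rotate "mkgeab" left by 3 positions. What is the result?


Input: "mkgeab", rotate left by 3
First 3 characters: "mkg"
Remaining characters: "eab"
Concatenate remaining + first: "eab" + "mkg" = "eabmkg"

eabmkg


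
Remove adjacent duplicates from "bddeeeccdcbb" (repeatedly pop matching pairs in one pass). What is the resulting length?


Input: bddeeeccdcbb
Stack-based adjacent duplicate removal:
  Read 'b': push. Stack: b
  Read 'd': push. Stack: bd
  Read 'd': matches stack top 'd' => pop. Stack: b
  Read 'e': push. Stack: be
  Read 'e': matches stack top 'e' => pop. Stack: b
  Read 'e': push. Stack: be
  Read 'c': push. Stack: bec
  Read 'c': matches stack top 'c' => pop. Stack: be
  Read 'd': push. Stack: bed
  Read 'c': push. Stack: bedc
  Read 'b': push. Stack: bedcb
  Read 'b': matches stack top 'b' => pop. Stack: bedc
Final stack: "bedc" (length 4)

4


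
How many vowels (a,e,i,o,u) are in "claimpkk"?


Input: claimpkk
Checking each character:
  'c' at position 0: consonant
  'l' at position 1: consonant
  'a' at position 2: vowel (running total: 1)
  'i' at position 3: vowel (running total: 2)
  'm' at position 4: consonant
  'p' at position 5: consonant
  'k' at position 6: consonant
  'k' at position 7: consonant
Total vowels: 2

2


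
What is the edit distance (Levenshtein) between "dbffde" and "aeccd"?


Computing edit distance: "dbffde" -> "aeccd"
DP table:
           a    e    c    c    d
      0    1    2    3    4    5
  d   1    1    2    3    4    4
  b   2    2    2    3    4    5
  f   3    3    3    3    4    5
  f   4    4    4    4    4    5
  d   5    5    5    5    5    4
  e   6    6    5    6    6    5
Edit distance = dp[6][5] = 5

5


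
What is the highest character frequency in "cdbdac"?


Input: cdbdac
Character counts:
  'a': 1
  'b': 1
  'c': 2
  'd': 2
Maximum frequency: 2

2


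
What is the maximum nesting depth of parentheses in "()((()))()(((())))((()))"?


Input: "()((()))()(((())))((()))"
Tracking depth:
  Position 0 '(': depth becomes 1
  Position 1 ')': depth becomes 0
  Position 2 '(': depth becomes 1
  Position 3 '(': depth becomes 2
  Position 4 '(': depth becomes 3
  Position 5 ')': depth becomes 2
  Position 6 ')': depth becomes 1
  Position 7 ')': depth becomes 0
  Position 8 '(': depth becomes 1
  Position 9 ')': depth becomes 0
  Position 10 '(': depth becomes 1
  Position 11 '(': depth becomes 2
  Position 12 '(': depth becomes 3
  Position 13 '(': depth becomes 4
  Position 14 ')': depth becomes 3
  Position 15 ')': depth becomes 2
  Position 16 ')': depth becomes 1
  Position 17 ')': depth becomes 0
  Position 18 '(': depth becomes 1
  Position 19 '(': depth becomes 2
  Position 20 '(': depth becomes 3
  Position 21 ')': depth becomes 2
  Position 22 ')': depth becomes 1
  Position 23 ')': depth becomes 0
Maximum depth reached: 4

4


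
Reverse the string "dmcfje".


Input: dmcfje
Reading characters right to left:
  Position 5: 'e'
  Position 4: 'j'
  Position 3: 'f'
  Position 2: 'c'
  Position 1: 'm'
  Position 0: 'd'
Reversed: ejfcmd

ejfcmd


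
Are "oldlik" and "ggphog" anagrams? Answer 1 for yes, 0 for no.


Strings: "oldlik", "ggphog"
Sorted first:  dikllo
Sorted second: ggghop
Differ at position 0: 'd' vs 'g' => not anagrams

0


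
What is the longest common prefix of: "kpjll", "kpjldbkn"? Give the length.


Words: kpjll, kpjldbkn
  Position 0: all 'k' => match
  Position 1: all 'p' => match
  Position 2: all 'j' => match
  Position 3: all 'l' => match
  Position 4: ('l', 'd') => mismatch, stop
LCP = "kpjl" (length 4)

4


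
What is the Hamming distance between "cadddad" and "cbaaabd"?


Comparing "cadddad" and "cbaaabd" position by position:
  Position 0: 'c' vs 'c' => same
  Position 1: 'a' vs 'b' => differ
  Position 2: 'd' vs 'a' => differ
  Position 3: 'd' vs 'a' => differ
  Position 4: 'd' vs 'a' => differ
  Position 5: 'a' vs 'b' => differ
  Position 6: 'd' vs 'd' => same
Total differences (Hamming distance): 5

5


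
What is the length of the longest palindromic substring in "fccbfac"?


Input: "fccbfac"
Checking substrings for palindromes:
  [1:3] "cc" (len 2) => palindrome
Longest palindromic substring: "cc" with length 2

2


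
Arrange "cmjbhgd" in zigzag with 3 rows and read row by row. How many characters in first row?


Zigzag "cmjbhgd" into 3 rows:
Placing characters:
  'c' => row 0
  'm' => row 1
  'j' => row 2
  'b' => row 1
  'h' => row 0
  'g' => row 1
  'd' => row 2
Rows:
  Row 0: "ch"
  Row 1: "mbg"
  Row 2: "jd"
First row length: 2

2


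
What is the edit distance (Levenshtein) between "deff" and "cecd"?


Computing edit distance: "deff" -> "cecd"
DP table:
           c    e    c    d
      0    1    2    3    4
  d   1    1    2    3    3
  e   2    2    1    2    3
  f   3    3    2    2    3
  f   4    4    3    3    3
Edit distance = dp[4][4] = 3

3


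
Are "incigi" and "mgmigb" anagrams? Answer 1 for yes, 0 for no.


Strings: "incigi", "mgmigb"
Sorted first:  cgiiin
Sorted second: bggimm
Differ at position 0: 'c' vs 'b' => not anagrams

0


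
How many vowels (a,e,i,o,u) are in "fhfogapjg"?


Input: fhfogapjg
Checking each character:
  'f' at position 0: consonant
  'h' at position 1: consonant
  'f' at position 2: consonant
  'o' at position 3: vowel (running total: 1)
  'g' at position 4: consonant
  'a' at position 5: vowel (running total: 2)
  'p' at position 6: consonant
  'j' at position 7: consonant
  'g' at position 8: consonant
Total vowels: 2

2


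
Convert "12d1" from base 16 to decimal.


Input: "12d1" in base 16
Positional expansion:
  Digit '1' (value 1) x 16^3 = 4096
  Digit '2' (value 2) x 16^2 = 512
  Digit 'd' (value 13) x 16^1 = 208
  Digit '1' (value 1) x 16^0 = 1
Sum = 4817

4817


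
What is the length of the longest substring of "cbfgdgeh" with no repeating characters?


Input: "cbfgdgeh"
Sliding window (track last position of each char):
  Position 0 ('c'): window [0,0] length 1 -- new best
  Position 1 ('b'): window [0,1] length 2 -- new best
  Position 2 ('f'): window [0,2] length 3 -- new best
  Position 3 ('g'): window [0,3] length 4 -- new best
  Position 4 ('d'): window [0,4] length 5 -- new best
  Position 5 ('g'): repeat (last at 3), move window start to 4
  Position 5 ('g'): window [4,5] length 2
  Position 6 ('e'): window [4,6] length 3
  Position 7 ('h'): window [4,7] length 4
Longest substring with no repeats: "cbfgd" with length 5

5


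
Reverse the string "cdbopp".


Input: cdbopp
Reading characters right to left:
  Position 5: 'p'
  Position 4: 'p'
  Position 3: 'o'
  Position 2: 'b'
  Position 1: 'd'
  Position 0: 'c'
Reversed: ppobdc

ppobdc


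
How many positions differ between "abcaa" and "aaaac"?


Comparing "abcaa" and "aaaac" position by position:
  Position 0: 'a' vs 'a' => same
  Position 1: 'b' vs 'a' => DIFFER
  Position 2: 'c' vs 'a' => DIFFER
  Position 3: 'a' vs 'a' => same
  Position 4: 'a' vs 'c' => DIFFER
Positions that differ: 3

3


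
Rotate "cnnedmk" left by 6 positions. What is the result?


Input: "cnnedmk", rotate left by 6
First 6 characters: "cnnedm"
Remaining characters: "k"
Concatenate remaining + first: "k" + "cnnedm" = "kcnnedm"

kcnnedm


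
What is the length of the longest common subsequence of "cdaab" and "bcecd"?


LCS of "cdaab" and "bcecd"
DP table:
           b    c    e    c    d
      0    0    0    0    0    0
  c   0    0    1    1    1    1
  d   0    0    1    1    1    2
  a   0    0    1    1    1    2
  a   0    0    1    1    1    2
  b   0    1    1    1    1    2
LCS length = dp[5][5] = 2

2


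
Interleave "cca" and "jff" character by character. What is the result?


Interleaving "cca" and "jff":
  Position 0: 'c' from first, 'j' from second => "cj"
  Position 1: 'c' from first, 'f' from second => "cf"
  Position 2: 'a' from first, 'f' from second => "af"
Result: cjcfaf

cjcfaf
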